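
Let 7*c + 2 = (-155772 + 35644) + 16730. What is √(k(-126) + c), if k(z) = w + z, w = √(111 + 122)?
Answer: √(-729974 + 49*√233)/7 ≈ 121.99*I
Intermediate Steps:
c = -103400/7 (c = -2/7 + ((-155772 + 35644) + 16730)/7 = -2/7 + (-120128 + 16730)/7 = -2/7 + (⅐)*(-103398) = -2/7 - 103398/7 = -103400/7 ≈ -14771.)
w = √233 ≈ 15.264
k(z) = z + √233 (k(z) = √233 + z = z + √233)
√(k(-126) + c) = √((-126 + √233) - 103400/7) = √(-104282/7 + √233)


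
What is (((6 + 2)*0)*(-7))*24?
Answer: 0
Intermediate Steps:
(((6 + 2)*0)*(-7))*24 = ((8*0)*(-7))*24 = (0*(-7))*24 = 0*24 = 0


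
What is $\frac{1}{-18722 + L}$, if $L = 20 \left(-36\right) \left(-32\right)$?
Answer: $\frac{1}{4318} \approx 0.00023159$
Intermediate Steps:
$L = 23040$ ($L = \left(-720\right) \left(-32\right) = 23040$)
$\frac{1}{-18722 + L} = \frac{1}{-18722 + 23040} = \frac{1}{4318}$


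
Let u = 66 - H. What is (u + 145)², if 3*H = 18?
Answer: 42025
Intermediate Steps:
H = 6 (H = (⅓)*18 = 6)
u = 60 (u = 66 - 1*6 = 66 - 6 = 60)
(u + 145)² = (60 + 145)² = 205² = 42025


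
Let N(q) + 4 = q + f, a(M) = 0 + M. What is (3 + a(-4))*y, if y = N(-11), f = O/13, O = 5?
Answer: 190/13 ≈ 14.615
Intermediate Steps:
a(M) = M
f = 5/13 ≈ 0.38462
N(q) = -47/13 + q (N(q) = -4 + (q + 5/13) = -4 + (5/13 + q) = -47/13 + q)
y = -190/13 (y = -47/13 - 11 = -190/13 ≈ -14.615)
(3 + a(-4))*y = (3 - 4)*(-190/13) = -1*(-190/13) = 190/13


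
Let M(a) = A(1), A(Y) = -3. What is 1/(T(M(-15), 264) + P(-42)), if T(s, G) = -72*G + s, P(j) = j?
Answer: -1/19053 ≈ -5.2485e-5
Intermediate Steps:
M(a) = -3
T(s, G) = s - 72*G
1/(T(M(-15), 264) + P(-42)) = 1/((-3 - 72*264) - 42) = 1/((-3 - 19008) - 42) = 1/(-19011 - 42) = 1/(-19053) = -1/19053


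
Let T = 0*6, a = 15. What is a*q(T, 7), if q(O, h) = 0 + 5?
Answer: 75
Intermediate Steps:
T = 0
q(O, h) = 5
a*q(T, 7) = 15*5 = 75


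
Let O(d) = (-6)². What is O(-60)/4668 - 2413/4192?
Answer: -926081/1630688 ≈ -0.56791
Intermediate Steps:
O(d) = 36
O(-60)/4668 - 2413/4192 = 36/4668 - 2413/4192 = 36*(1/4668) - 2413*1/4192 = 3/389 - 2413/4192 = -926081/1630688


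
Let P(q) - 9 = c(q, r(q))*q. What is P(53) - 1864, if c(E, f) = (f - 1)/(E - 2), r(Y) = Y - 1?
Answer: -1802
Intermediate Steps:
r(Y) = -1 + Y
c(E, f) = (-1 + f)/(-2 + E)
P(q) = 9 + q (P(q) = 9 + ((-1 + (-1 + q))/(-2 + q))*q = 9 + ((-2 + q)/(-2 + q))*q = 9 + 1*q = 9 + q)
P(53) - 1864 = (9 + 53) - 1864 = 62 - 1864 = -1802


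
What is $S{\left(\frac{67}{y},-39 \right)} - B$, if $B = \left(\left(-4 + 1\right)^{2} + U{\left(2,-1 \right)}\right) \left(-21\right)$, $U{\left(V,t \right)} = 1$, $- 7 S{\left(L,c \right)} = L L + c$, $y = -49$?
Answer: $\frac{3618620}{16807} \approx 215.3$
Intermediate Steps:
$S{\left(L,c \right)} = - \frac{c}{7} - \frac{L^{2}}{7}$ ($S{\left(L,c \right)} = - \frac{L L + c}{7} = - \frac{L^{2} + c}{7} = - \frac{c + L^{2}}{7} = - \frac{c}{7} - \frac{L^{2}}{7}$)
$B = -210$ ($B = \left(\left(-4 + 1\right)^{2} + 1\right) \left(-21\right) = \left(\left(-3\right)^{2} + 1\right) \left(-21\right) = \left(9 + 1\right) \left(-21\right) = 10 \left(-21\right) = -210$)
$S{\left(\frac{67}{y},-39 \right)} - B = \left(\left(- \frac{1}{7}\right) \left(-39\right) - \frac{\left(\frac{67}{-49}\right)^{2}}{7}\right) - -210 = \left(\frac{39}{7} - \frac{\left(67 \left(- \frac{1}{49}\right)\right)^{2}}{7}\right) + 210 = \left(\frac{39}{7} - \frac{\left(- \frac{67}{49}\right)^{2}}{7}\right) + 210 = \left(\frac{39}{7} - \frac{4489}{16807}\right) + 210 = \frac{89150}{16807} + 210 = \frac{3618620}{16807}$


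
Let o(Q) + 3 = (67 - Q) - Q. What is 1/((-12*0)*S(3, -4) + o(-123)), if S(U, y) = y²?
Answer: 1/310 ≈ 0.0032258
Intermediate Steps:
o(Q) = 64 - 2*Q (o(Q) = -3 + ((67 - Q) - Q) = -3 + (67 - 2*Q) = 64 - 2*Q)
1/((-12*0)*S(3, -4) + o(-123)) = 1/(-12*0*(-4)² + (64 - 2*(-123))) = 1/(0*16 + (64 + 246)) = 1/(0 + 310) = 1/310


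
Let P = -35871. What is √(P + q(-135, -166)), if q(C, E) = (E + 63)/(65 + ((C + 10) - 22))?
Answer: I*√241188158/82 ≈ 189.39*I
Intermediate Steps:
q(C, E) = (63 + E)/(53 + C) (q(C, E) = (63 + E)/(65 + ((10 + C) - 22)) = (63 + E)/(65 + (-12 + C)) = (63 + E)/(53 + C))
√(P + q(-135, -166)) = √(-35871 + (63 - 166)/(53 - 135)) = √(-35871 - 103/(-82)) = √(-35871 - 1/82*(-103)) = √(-35871 + 103/82) = √(-2941319/82) = I*√241188158/82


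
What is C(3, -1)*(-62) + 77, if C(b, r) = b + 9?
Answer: -667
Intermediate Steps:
C(b, r) = 9 + b
C(3, -1)*(-62) + 77 = (9 + 3)*(-62) + 77 = 12*(-62) + 77 = -744 + 77 = -667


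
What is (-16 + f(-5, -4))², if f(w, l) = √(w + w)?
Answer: (16 - I*√10)² ≈ 246.0 - 101.19*I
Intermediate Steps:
f(w, l) = √2*√w (f(w, l) = √(2*w) = √2*√w)
(-16 + f(-5, -4))² = (-16 + √2*√(-5))² = (-16 + √2*(I*√5))² = (-16 + I*√10)²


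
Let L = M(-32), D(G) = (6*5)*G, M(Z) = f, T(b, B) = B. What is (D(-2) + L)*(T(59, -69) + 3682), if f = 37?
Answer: -83099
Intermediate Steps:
M(Z) = 37
D(G) = 30*G
L = 37
(D(-2) + L)*(T(59, -69) + 3682) = (30*(-2) + 37)*(-69 + 3682) = (-60 + 37)*3613 = -23*3613 = -83099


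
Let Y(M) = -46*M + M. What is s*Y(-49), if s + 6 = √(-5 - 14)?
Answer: -13230 + 2205*I*√19 ≈ -13230.0 + 9611.4*I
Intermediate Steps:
Y(M) = -45*M
s = -6 + I*√19 (s = -6 + √(-5 - 14) = -6 + √(-19) = -6 + I*√19 ≈ -6.0 + 4.3589*I)
s*Y(-49) = (-6 + I*√19)*(-45*(-49)) = (-6 + I*√19)*2205 = -13230 + 2205*I*√19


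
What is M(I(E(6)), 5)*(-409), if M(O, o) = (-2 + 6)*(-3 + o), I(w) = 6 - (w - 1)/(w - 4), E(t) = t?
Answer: -3272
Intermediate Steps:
I(w) = 6 - (-1 + w)/(-4 + w)
M(O, o) = -12 + 4*o (M(O, o) = 4*(-3 + o) = -12 + 4*o)
M(I(E(6)), 5)*(-409) = (-12 + 4*5)*(-409) = (-12 + 20)*(-409) = 8*(-409) = -3272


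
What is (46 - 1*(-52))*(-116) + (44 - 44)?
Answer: -11368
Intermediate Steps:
(46 - 1*(-52))*(-116) + (44 - 44) = (46 + 52)*(-116) + 0 = 98*(-116) + 0 = -11368 + 0 = -11368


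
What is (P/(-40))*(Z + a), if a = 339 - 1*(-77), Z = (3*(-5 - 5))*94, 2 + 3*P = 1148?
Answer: 114791/5 ≈ 22958.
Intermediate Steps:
P = 382 (P = -⅔ + (⅓)*1148 = -⅔ + 1148/3 = 382)
Z = -2820 (Z = (3*(-10))*94 = -30*94 = -2820)
a = 416 (a = 339 + 77 = 416)
(P/(-40))*(Z + a) = (382/(-40))*(-2820 + 416) = (382*(-1/40))*(-2404) = -191/20*(-2404) = 114791/5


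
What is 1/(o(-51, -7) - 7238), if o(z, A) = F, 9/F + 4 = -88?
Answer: -92/665905 ≈ -0.00013816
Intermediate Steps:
F = -9/92 (F = 9/(-4 - 88) = 9/(-92) = 9*(-1/92) = -9/92 ≈ -0.097826)
o(z, A) = -9/92
1/(o(-51, -7) - 7238) = 1/(-9/92 - 7238) = 1/(-665905/92) = -92/665905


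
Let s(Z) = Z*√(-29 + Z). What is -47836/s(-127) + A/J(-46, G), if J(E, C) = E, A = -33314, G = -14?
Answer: 16657/23 - 23918*I*√39/4953 ≈ 724.22 - 30.157*I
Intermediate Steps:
-47836/s(-127) + A/J(-46, G) = -47836*(-1/(127*√(-29 - 127))) - 33314/(-46) = -47836*I*√39/9906 - 33314*(-1/46) = -47836*I*√39/9906 + 16657/23 = -23918*I*√39/4953 + 16657/23 = 16657/23 - 23918*I*√39/4953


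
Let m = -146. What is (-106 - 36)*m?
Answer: 20732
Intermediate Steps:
(-106 - 36)*m = (-106 - 36)*(-146) = -142*(-146) = 20732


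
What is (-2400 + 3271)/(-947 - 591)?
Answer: -871/1538 ≈ -0.56632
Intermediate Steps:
(-2400 + 3271)/(-947 - 591) = 871/(-1538) = 871*(-1/1538) = -871/1538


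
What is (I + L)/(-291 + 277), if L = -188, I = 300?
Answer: -8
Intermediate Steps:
(I + L)/(-291 + 277) = (300 - 188)/(-291 + 277) = 112/(-14) = 112*(-1/14) = -8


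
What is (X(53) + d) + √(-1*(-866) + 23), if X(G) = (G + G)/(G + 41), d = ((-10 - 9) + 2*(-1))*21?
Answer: -20674/47 + √889 ≈ -410.06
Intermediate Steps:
d = -441 (d = (-19 - 2)*21 = -21*21 = -441)
X(G) = 2*G/(41 + G) (X(G) = (2*G)/(41 + G) = 2*G/(41 + G))
(X(53) + d) + √(-1*(-866) + 23) = (2*53/(41 + 53) - 441) + √(-1*(-866) + 23) = (2*53/94 - 441) + √(866 + 23) = (2*53*(1/94) - 441) + √889 = (53/47 - 441) + √889 = -20674/47 + √889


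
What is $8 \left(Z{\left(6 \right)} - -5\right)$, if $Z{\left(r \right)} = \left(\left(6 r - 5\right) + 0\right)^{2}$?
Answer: $7728$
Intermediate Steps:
$Z{\left(r \right)} = \left(-5 + 6 r\right)^{2}$ ($Z{\left(r \right)} = \left(\left(-5 + 6 r\right) + 0\right)^{2} = \left(-5 + 6 r\right)^{2}$)
$8 \left(Z{\left(6 \right)} - -5\right) = 8 \left(\left(-5 + 6 \cdot 6\right)^{2} - -5\right) = 8 \left(\left(-5 + 36\right)^{2} + 5\right) = 8 \left(31^{2} + 5\right) = 8 \left(961 + 5\right) = 8 \cdot 966 = 7728$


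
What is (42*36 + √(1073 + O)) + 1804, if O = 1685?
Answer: 3316 + √2758 ≈ 3368.5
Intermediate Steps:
(42*36 + √(1073 + O)) + 1804 = (42*36 + √(1073 + 1685)) + 1804 = (1512 + √2758) + 1804 = 3316 + √2758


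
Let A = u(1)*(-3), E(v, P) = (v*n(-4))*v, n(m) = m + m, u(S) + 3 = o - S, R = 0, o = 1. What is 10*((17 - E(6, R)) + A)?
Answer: 3140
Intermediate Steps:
u(S) = -2 - S (u(S) = -3 + (1 - S) = -2 - S)
n(m) = 2*m
E(v, P) = -8*v² (E(v, P) = (v*(2*(-4)))*v = (v*(-8))*v = (-8*v)*v = -8*v²)
A = 9 (A = (-2 - 1*1)*(-3) = (-2 - 1)*(-3) = -3*(-3) = 9)
10*((17 - E(6, R)) + A) = 10*((17 - (-8)*6²) + 9) = 10*((17 - (-8)*36) + 9) = 10*((17 - 1*(-288)) + 9) = 10*((17 + 288) + 9) = 10*(305 + 9) = 10*314 = 3140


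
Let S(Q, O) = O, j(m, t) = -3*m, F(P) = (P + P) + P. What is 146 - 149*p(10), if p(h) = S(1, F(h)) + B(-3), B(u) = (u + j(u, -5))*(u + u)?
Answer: 1040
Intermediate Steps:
F(P) = 3*P (F(P) = 2*P + P = 3*P)
B(u) = -4*u² (B(u) = (u - 3*u)*(u + u) = (-2*u)*(2*u) = -4*u²)
p(h) = -36 + 3*h (p(h) = 3*h - 4*(-3)² = 3*h - 4*9 = 3*h - 36 = -36 + 3*h)
146 - 149*p(10) = 146 - 149*(-36 + 3*10) = 146 - 149*(-36 + 30) = 146 - 149*(-6) = 146 + 894 = 1040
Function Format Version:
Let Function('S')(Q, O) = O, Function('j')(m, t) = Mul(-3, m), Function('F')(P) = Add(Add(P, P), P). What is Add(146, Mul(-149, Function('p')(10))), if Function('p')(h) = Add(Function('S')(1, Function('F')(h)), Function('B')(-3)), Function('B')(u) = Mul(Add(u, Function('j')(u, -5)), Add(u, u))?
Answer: 1040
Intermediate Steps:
Function('F')(P) = Mul(3, P) (Function('F')(P) = Add(Mul(2, P), P) = Mul(3, P))
Function('B')(u) = Mul(-4, Pow(u, 2)) (Function('B')(u) = Mul(Add(u, Mul(-3, u)), Add(u, u)) = Mul(Mul(-2, u), Mul(2, u)) = Mul(-4, Pow(u, 2)))
Function('p')(h) = Add(-36, Mul(3, h)) (Function('p')(h) = Add(Mul(3, h), Mul(-4, Pow(-3, 2))) = Add(Mul(3, h), Mul(-4, 9)) = Add(Mul(3, h), -36) = Add(-36, Mul(3, h)))
Add(146, Mul(-149, Function('p')(10))) = Add(146, Mul(-149, Add(-36, Mul(3, 10)))) = Add(146, Mul(-149, Add(-36, 30))) = Add(146, Mul(-149, -6)) = Add(146, 894) = 1040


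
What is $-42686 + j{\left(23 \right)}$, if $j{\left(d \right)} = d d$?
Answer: $-42157$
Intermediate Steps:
$j{\left(d \right)} = d^{2}$
$-42686 + j{\left(23 \right)} = -42686 + 23^{2} = -42686 + 529 = -42157$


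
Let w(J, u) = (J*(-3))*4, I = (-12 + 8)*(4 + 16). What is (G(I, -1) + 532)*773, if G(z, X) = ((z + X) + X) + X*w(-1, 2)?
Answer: 338574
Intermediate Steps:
I = -80 (I = -4*20 = -80)
w(J, u) = -12*J (w(J, u) = -3*J*4 = -12*J)
G(z, X) = z + 14*X (G(z, X) = ((z + X) + X) + X*(-12*(-1)) = ((X + z) + X) + X*12 = (z + 2*X) + 12*X = z + 14*X)
(G(I, -1) + 532)*773 = ((-80 + 14*(-1)) + 532)*773 = ((-80 - 14) + 532)*773 = (-94 + 532)*773 = 438*773 = 338574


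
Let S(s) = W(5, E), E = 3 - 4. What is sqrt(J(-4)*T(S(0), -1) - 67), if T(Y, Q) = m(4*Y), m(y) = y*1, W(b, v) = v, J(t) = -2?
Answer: I*sqrt(59) ≈ 7.6811*I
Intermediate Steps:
E = -1
S(s) = -1
m(y) = y
T(Y, Q) = 4*Y
sqrt(J(-4)*T(S(0), -1) - 67) = sqrt(-8*(-1) - 67) = sqrt(-2*(-4) - 67) = sqrt(8 - 67) = sqrt(-59) = I*sqrt(59)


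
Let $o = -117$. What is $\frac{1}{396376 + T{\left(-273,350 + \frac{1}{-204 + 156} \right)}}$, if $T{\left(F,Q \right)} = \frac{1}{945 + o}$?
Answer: $\frac{828}{328199329} \approx 2.5229 \cdot 10^{-6}$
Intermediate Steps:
$T{\left(F,Q \right)} = \frac{1}{828}$ ($T{\left(F,Q \right)} = \frac{1}{945 - 117} = \frac{1}{828}$)
$\frac{1}{396376 + T{\left(-273,350 + \frac{1}{-204 + 156} \right)}} = \frac{1}{396376 + \frac{1}{828}} = \frac{1}{\frac{328199329}{828}} = \frac{828}{328199329}$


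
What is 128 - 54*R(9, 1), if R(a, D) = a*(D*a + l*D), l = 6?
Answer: -7162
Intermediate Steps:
R(a, D) = a*(6*D + D*a) (R(a, D) = a*(D*a + 6*D) = a*(6*D + D*a))
128 - 54*R(9, 1) = 128 - 54*9*(6 + 9) = 128 - 54*9*15 = 128 - 54*135 = 128 - 7290 = -7162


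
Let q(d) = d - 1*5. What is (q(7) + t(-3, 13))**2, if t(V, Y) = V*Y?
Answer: 1369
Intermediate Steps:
q(d) = -5 + d (q(d) = d - 5 = -5 + d)
(q(7) + t(-3, 13))**2 = ((-5 + 7) - 3*13)**2 = (2 - 39)**2 = (-37)**2 = 1369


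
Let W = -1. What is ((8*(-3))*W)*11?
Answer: 264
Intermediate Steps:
((8*(-3))*W)*11 = ((8*(-3))*(-1))*11 = -24*(-1)*11 = 24*11 = 264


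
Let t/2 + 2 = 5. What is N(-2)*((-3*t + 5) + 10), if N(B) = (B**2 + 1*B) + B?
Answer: 0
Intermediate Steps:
t = 6 (t = -4 + 2*5 = -4 + 10 = 6)
N(B) = B**2 + 2*B (N(B) = (B**2 + B) + B = (B + B**2) + B = B**2 + 2*B)
N(-2)*((-3*t + 5) + 10) = (-2*(2 - 2))*((-3*6 + 5) + 10) = (-2*0)*((-18 + 5) + 10) = 0*(-13 + 10) = 0*(-3) = 0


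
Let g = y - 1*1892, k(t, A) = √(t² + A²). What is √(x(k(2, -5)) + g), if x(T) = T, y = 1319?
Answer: √(-573 + √29) ≈ 23.825*I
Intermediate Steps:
k(t, A) = √(A² + t²)
g = -573 (g = 1319 - 1*1892 = 1319 - 1892 = -573)
√(x(k(2, -5)) + g) = √(√((-5)² + 2²) - 573) = √(√(25 + 4) - 573) = √(√29 - 573) = √(-573 + √29)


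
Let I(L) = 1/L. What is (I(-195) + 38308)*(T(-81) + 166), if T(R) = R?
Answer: 126991003/39 ≈ 3.2562e+6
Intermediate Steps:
(I(-195) + 38308)*(T(-81) + 166) = (1/(-195) + 38308)*(-81 + 166) = (-1/195 + 38308)*85 = (7470059/195)*85 = 126991003/39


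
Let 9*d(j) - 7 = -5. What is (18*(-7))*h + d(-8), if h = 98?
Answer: -111130/9 ≈ -12348.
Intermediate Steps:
d(j) = 2/9 (d(j) = 7/9 + (⅑)*(-5) = 7/9 - 5/9 = 2/9)
(18*(-7))*h + d(-8) = (18*(-7))*98 + 2/9 = -126*98 + 2/9 = -12348 + 2/9 = -111130/9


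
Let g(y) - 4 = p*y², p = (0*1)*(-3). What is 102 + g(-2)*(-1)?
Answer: 98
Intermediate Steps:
p = 0 (p = 0*(-3) = 0)
g(y) = 4 (g(y) = 4 + 0*y² = 4 + 0 = 4)
102 + g(-2)*(-1) = 102 + 4*(-1) = 102 - 4 = 98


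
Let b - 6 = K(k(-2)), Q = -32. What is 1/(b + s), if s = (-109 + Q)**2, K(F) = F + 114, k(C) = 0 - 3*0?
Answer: 1/20001 ≈ 4.9997e-5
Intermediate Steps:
k(C) = 0 (k(C) = 0 + 0 = 0)
K(F) = 114 + F
b = 120 (b = 6 + (114 + 0) = 6 + 114 = 120)
s = 19881 (s = (-109 - 32)**2 = (-141)**2 = 19881)
1/(b + s) = 1/(120 + 19881) = 1/20001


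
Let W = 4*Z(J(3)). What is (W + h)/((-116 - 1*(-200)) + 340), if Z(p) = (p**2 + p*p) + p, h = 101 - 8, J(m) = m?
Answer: 177/424 ≈ 0.41745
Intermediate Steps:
h = 93
Z(p) = p + 2*p**2 (Z(p) = (p**2 + p**2) + p = 2*p**2 + p = p + 2*p**2)
W = 84 (W = 4*(3*(1 + 2*3)) = 4*(3*(1 + 6)) = 4*(3*7) = 4*21 = 84)
(W + h)/((-116 - 1*(-200)) + 340) = (84 + 93)/((-116 - 1*(-200)) + 340) = 177/((-116 + 200) + 340) = 177/(84 + 340) = 177/424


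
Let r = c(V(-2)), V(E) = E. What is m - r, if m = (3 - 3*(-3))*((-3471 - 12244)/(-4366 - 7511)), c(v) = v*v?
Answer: 47024/3959 ≈ 11.878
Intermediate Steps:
c(v) = v²
r = 4 (r = (-2)² = 4)
m = 62860/3959 (m = (3 + 9)*(-15715/(-11877)) = 12*(-15715*(-1/11877)) = 12*(15715/11877) = 62860/3959 ≈ 15.878)
m - r = 62860/3959 - 1*4 = 62860/3959 - 4 = 47024/3959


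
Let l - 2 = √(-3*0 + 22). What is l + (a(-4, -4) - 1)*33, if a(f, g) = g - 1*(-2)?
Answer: -97 + √22 ≈ -92.310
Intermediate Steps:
a(f, g) = 2 + g (a(f, g) = g + 2 = 2 + g)
l = 2 + √22 (l = 2 + √(-3*0 + 22) = 2 + √(0 + 22) = 2 + √22 ≈ 6.6904)
l + (a(-4, -4) - 1)*33 = (2 + √22) + ((2 - 4) - 1)*33 = (2 + √22) + (-2 - 1)*33 = (2 + √22) - 3*33 = (2 + √22) - 99 = -97 + √22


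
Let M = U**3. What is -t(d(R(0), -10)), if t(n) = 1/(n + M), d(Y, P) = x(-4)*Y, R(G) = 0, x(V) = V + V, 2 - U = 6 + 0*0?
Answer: 1/64 ≈ 0.015625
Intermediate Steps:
U = -4 (U = 2 - (6 + 0*0) = 2 - (6 + 0) = 2 - 1*6 = 2 - 6 = -4)
x(V) = 2*V
d(Y, P) = -8*Y (d(Y, P) = (2*(-4))*Y = -8*Y)
M = -64 (M = (-4)**3 = -64)
t(n) = 1/(-64 + n) (t(n) = 1/(n - 64) = 1/(-64 + n))
-t(d(R(0), -10)) = -1/(-64 - 8*0) = -1/(-64 + 0) = -1/(-64) = -1*(-1/64) = 1/64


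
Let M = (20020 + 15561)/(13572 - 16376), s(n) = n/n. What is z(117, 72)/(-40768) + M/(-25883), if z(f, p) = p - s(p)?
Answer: -71198557/56899530688 ≈ -0.0012513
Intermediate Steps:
s(n) = 1
M = -35581/2804 (M = 35581/(-2804) = 35581*(-1/2804) = -35581/2804 ≈ -12.689)
z(f, p) = -1 + p (z(f, p) = p - 1*1 = p - 1 = -1 + p)
z(117, 72)/(-40768) + M/(-25883) = (-1 + 72)/(-40768) - 35581/2804/(-25883) = 71*(-1/40768) - 35581/2804*(-1/25883) = -71/40768 + 2737/5582764 = -71198557/56899530688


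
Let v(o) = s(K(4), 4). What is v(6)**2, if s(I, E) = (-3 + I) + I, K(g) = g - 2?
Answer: 1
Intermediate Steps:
K(g) = -2 + g
s(I, E) = -3 + 2*I
v(o) = 1 (v(o) = -3 + 2*(-2 + 4) = -3 + 2*2 = -3 + 4 = 1)
v(6)**2 = 1**2 = 1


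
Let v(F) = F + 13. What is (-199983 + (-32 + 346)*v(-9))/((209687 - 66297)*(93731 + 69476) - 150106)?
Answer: -198727/23402101624 ≈ -8.4918e-6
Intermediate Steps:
v(F) = 13 + F
(-199983 + (-32 + 346)*v(-9))/((209687 - 66297)*(93731 + 69476) - 150106) = (-199983 + (-32 + 346)*(13 - 9))/((209687 - 66297)*(93731 + 69476) - 150106) = (-199983 + 314*4)/(143390*163207 - 150106) = (-199983 + 1256)/(23402251730 - 150106) = -198727/23402101624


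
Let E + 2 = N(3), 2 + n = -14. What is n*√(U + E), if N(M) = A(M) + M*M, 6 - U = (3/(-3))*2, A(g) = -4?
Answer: -16*√11 ≈ -53.066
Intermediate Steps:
n = -16 (n = -2 - 14 = -16)
U = 8 (U = 6 - 3/(-3)*2 = 6 - 3*(-⅓)*2 = 6 - (-1)*2 = 6 - 1*(-2) = 6 + 2 = 8)
N(M) = -4 + M² (N(M) = -4 + M*M = -4 + M²)
E = 3 (E = -2 + (-4 + 3²) = -2 + (-4 + 9) = -2 + 5 = 3)
n*√(U + E) = -16*√(8 + 3) = -16*√11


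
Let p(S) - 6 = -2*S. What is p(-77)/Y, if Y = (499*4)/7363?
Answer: 294520/499 ≈ 590.22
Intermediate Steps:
p(S) = 6 - 2*S
Y = 1996/7363 (Y = 1996*(1/7363) = 1996/7363 ≈ 0.27109)
p(-77)/Y = (6 - 2*(-77))/(1996/7363) = (6 + 154)*(7363/1996) = 160*(7363/1996) = 294520/499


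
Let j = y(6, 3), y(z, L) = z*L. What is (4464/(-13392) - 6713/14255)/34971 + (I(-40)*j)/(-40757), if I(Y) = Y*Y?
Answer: -43072804468258/60953512454955 ≈ -0.70665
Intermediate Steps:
I(Y) = Y**2
y(z, L) = L*z
j = 18 (j = 3*6 = 18)
(4464/(-13392) - 6713/14255)/34971 + (I(-40)*j)/(-40757) = (4464/(-13392) - 6713/14255)/34971 + ((-40)**2*18)/(-40757) = (4464*(-1/13392) - 6713*1/14255)*(1/34971) + (1600*18)*(-1/40757) = (-1/3 - 6713/14255)*(1/34971) + 28800*(-1/40757) = -34394/42765*1/34971 - 28800/40757 = -34394/1495534815 - 28800/40757 = -43072804468258/60953512454955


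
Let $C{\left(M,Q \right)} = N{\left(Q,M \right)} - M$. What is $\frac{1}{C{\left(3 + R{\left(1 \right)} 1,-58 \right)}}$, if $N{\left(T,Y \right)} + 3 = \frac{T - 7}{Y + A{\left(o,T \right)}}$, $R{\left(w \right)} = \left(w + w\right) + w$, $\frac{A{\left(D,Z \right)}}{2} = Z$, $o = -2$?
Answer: $- \frac{22}{185} \approx -0.11892$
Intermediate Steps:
$A{\left(D,Z \right)} = 2 Z$
$R{\left(w \right)} = 3 w$ ($R{\left(w \right)} = 2 w + w = 3 w$)
$N{\left(T,Y \right)} = -3 + \frac{-7 + T}{Y + 2 T}$ ($N{\left(T,Y \right)} = -3 + \frac{T - 7}{Y + 2 T} = -3 + \frac{-7 + T}{Y + 2 T}$)
$C{\left(M,Q \right)} = - M + \frac{-7 - 5 Q - 3 M}{M + 2 Q}$ ($C{\left(M,Q \right)} = \frac{-7 - 5 Q - 3 M}{M + 2 Q} - M = - M + \frac{-7 - 5 Q - 3 M}{M + 2 Q}$)
$\frac{1}{C{\left(3 + R{\left(1 \right)} 1,-58 \right)}} = \frac{1}{\frac{1}{\left(3 + 3 \cdot 1 \cdot 1\right) + 2 \left(-58\right)} \left(-7 - -290 - 3 \left(3 + 3 \cdot 1 \cdot 1\right) - \left(3 + 3 \cdot 1 \cdot 1\right) \left(\left(3 + 3 \cdot 1 \cdot 1\right) + 2 \left(-58\right)\right)\right)} = \frac{1}{\frac{1}{\left(3 + 3 \cdot 1\right) - 116} \left(-7 + 290 - 3 \left(3 + 3 \cdot 1\right) - \left(3 + 3 \cdot 1\right) \left(\left(3 + 3 \cdot 1\right) - 116\right)\right)} = \frac{1}{\frac{1}{\left(3 + 3\right) - 116} \left(-7 + 290 - 3 \left(3 + 3\right) - \left(3 + 3\right) \left(\left(3 + 3\right) - 116\right)\right)} = \frac{1}{\frac{1}{6 - 116} \left(-7 + 290 - 18 - 6 \left(6 - 116\right)\right)} = \frac{1}{\frac{1}{-110} \left(-7 + 290 - 18 - 6 \left(-110\right)\right)} = \frac{1}{\left(- \frac{1}{110}\right) \left(-7 + 290 - 18 + 660\right)} = \frac{1}{\left(- \frac{1}{110}\right) 925} = \frac{1}{- \frac{185}{22}} = - \frac{22}{185}$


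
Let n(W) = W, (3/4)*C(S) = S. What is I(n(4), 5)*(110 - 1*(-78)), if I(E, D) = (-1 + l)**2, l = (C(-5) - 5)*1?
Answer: 271472/9 ≈ 30164.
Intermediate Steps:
C(S) = 4*S/3
l = -35/3 (l = ((4/3)*(-5) - 5)*1 = (-20/3 - 5)*1 = -35/3*1 = -35/3 ≈ -11.667)
I(E, D) = 1444/9 (I(E, D) = (-1 - 35/3)**2 = (-38/3)**2 = 1444/9)
I(n(4), 5)*(110 - 1*(-78)) = 1444*(110 - 1*(-78))/9 = 1444*(110 + 78)/9 = (1444/9)*188 = 271472/9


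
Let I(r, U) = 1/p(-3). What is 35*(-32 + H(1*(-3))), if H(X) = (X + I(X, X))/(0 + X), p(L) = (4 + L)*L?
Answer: -9730/9 ≈ -1081.1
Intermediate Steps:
p(L) = L*(4 + L)
I(r, U) = -⅓ (I(r, U) = 1/(-3*(4 - 3)) = 1/(-3*1) = 1/(-3) = -⅓)
H(X) = (-⅓ + X)/X (H(X) = (X - ⅓)/(0 + X) = (-⅓ + X)/X)
35*(-32 + H(1*(-3))) = 35*(-32 + (-⅓ + 1*(-3))/((1*(-3)))) = 35*(-32 + (-⅓ - 3)/(-3)) = 35*(-32 - ⅓*(-10/3)) = 35*(-32 + 10/9) = 35*(-278/9) = -9730/9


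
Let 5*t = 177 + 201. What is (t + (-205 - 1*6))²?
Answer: 458329/25 ≈ 18333.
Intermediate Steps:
t = 378/5 (t = (177 + 201)/5 = (⅕)*378 = 378/5 ≈ 75.600)
(t + (-205 - 1*6))² = (378/5 + (-205 - 1*6))² = (378/5 + (-205 - 6))² = (378/5 - 211)² = (-677/5)² = 458329/25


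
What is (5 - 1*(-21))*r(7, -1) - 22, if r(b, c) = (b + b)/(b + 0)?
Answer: 30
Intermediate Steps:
r(b, c) = 2 (r(b, c) = (2*b)/b = 2)
(5 - 1*(-21))*r(7, -1) - 22 = (5 - 1*(-21))*2 - 22 = (5 + 21)*2 - 22 = 26*2 - 22 = 52 - 22 = 30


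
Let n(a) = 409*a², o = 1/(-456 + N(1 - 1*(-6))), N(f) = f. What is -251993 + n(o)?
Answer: -50802040384/201601 ≈ -2.5199e+5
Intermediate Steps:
o = -1/449 (o = 1/(-456 + (1 - 1*(-6))) = 1/(-456 + (1 + 6)) = 1/(-456 + 7) = 1/(-449) = -1/449 ≈ -0.0022272)
-251993 + n(o) = -251993 + 409*(-1/449)² = -251993 + 409*(1/201601) = -251993 + 409/201601 = -50802040384/201601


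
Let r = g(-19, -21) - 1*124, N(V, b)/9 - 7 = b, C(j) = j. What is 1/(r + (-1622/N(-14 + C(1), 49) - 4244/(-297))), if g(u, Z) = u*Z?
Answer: 8316/2378969 ≈ 0.0034956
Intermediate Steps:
g(u, Z) = Z*u
N(V, b) = 63 + 9*b
r = 275 (r = -21*(-19) - 1*124 = 399 - 124 = 275)
1/(r + (-1622/N(-14 + C(1), 49) - 4244/(-297))) = 1/(275 + (-1622/(63 + 9*49) - 4244/(-297))) = 1/(275 + (-1622/(63 + 441) - 4244*(-1/297))) = 1/(275 + (-1622/504 + 4244/297)) = 1/(275 + (-1622*1/504 + 4244/297)) = 1/(275 + (-811/252 + 4244/297)) = 1/(275 + 92069/8316) = 1/(2378969/8316) = 8316/2378969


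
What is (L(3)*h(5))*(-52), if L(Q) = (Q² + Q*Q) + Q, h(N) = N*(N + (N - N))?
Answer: -27300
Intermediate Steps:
h(N) = N² (h(N) = N*(N + 0) = N*N = N²)
L(Q) = Q + 2*Q² (L(Q) = (Q² + Q²) + Q = 2*Q² + Q = Q + 2*Q²)
(L(3)*h(5))*(-52) = ((3*(1 + 2*3))*5²)*(-52) = ((3*(1 + 6))*25)*(-52) = ((3*7)*25)*(-52) = (21*25)*(-52) = 525*(-52) = -27300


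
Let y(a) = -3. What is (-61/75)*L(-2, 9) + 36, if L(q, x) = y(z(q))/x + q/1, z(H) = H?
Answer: 8527/225 ≈ 37.898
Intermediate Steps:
L(q, x) = q - 3/x (L(q, x) = -3/x + q/1 = -3/x + q*1 = -3/x + q = q - 3/x)
(-61/75)*L(-2, 9) + 36 = (-61/75)*(-2 - 3/9) + 36 = (-61*1/75)*(-2 - 3*⅑) + 36 = -61*(-2 - ⅓)/75 + 36 = -61/75*(-7/3) + 36 = 427/225 + 36 = 8527/225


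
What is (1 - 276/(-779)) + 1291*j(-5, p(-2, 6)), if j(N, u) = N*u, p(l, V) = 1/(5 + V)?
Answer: -5016840/8569 ≈ -585.46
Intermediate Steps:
(1 - 276/(-779)) + 1291*j(-5, p(-2, 6)) = (1 - 276/(-779)) + 1291*(-5/(5 + 6)) = (1 - 276*(-1/779)) + 1291*(-5/11) = (1 + 276/779) + 1291*(-5*1/11) = 1055/779 + 1291*(-5/11) = 1055/779 - 6455/11 = -5016840/8569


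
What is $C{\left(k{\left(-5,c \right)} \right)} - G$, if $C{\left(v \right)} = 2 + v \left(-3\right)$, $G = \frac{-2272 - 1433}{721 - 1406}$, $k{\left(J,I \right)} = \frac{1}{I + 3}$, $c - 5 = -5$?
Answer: $- \frac{604}{137} \approx -4.4088$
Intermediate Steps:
$c = 0$ ($c = 5 - 5 = 0$)
$k{\left(J,I \right)} = \frac{1}{3 + I}$
$G = \frac{741}{137}$ ($G = - \frac{3705}{-685} = \left(-3705\right) \left(- \frac{1}{685}\right) = \frac{741}{137} \approx 5.4088$)
$C{\left(v \right)} = 2 - 3 v$
$C{\left(k{\left(-5,c \right)} \right)} - G = \left(2 - \frac{3}{3 + 0}\right) - \frac{741}{137} = \left(2 - \frac{3}{3}\right) - \frac{741}{137} = \left(2 - 1\right) - \frac{741}{137} = 1 - \frac{741}{137} = - \frac{604}{137}$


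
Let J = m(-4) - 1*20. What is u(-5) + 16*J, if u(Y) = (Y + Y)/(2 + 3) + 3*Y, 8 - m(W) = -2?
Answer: -177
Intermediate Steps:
m(W) = 10 (m(W) = 8 - 1*(-2) = 8 + 2 = 10)
J = -10 (J = 10 - 1*20 = 10 - 20 = -10)
u(Y) = 17*Y/5 (u(Y) = (2*Y)/5 + 3*Y = (2*Y)*(⅕) + 3*Y = 2*Y/5 + 3*Y = 17*Y/5)
u(-5) + 16*J = (17/5)*(-5) + 16*(-10) = -17 - 160 = -177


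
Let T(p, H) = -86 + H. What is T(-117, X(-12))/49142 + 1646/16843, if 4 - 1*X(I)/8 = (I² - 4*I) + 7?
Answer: 26582077/413849353 ≈ 0.064231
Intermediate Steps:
X(I) = -24 - 8*I² + 32*I (X(I) = 32 - 8*((I² - 4*I) + 7) = 32 - 8*(7 + I² - 4*I) = 32 + (-56 - 8*I² + 32*I) = -24 - 8*I² + 32*I)
T(-117, X(-12))/49142 + 1646/16843 = (-86 + (-24 - 8*(-12)² + 32*(-12)))/49142 + 1646/16843 = (-86 + (-24 - 8*144 - 384))*(1/49142) + 1646*(1/16843) = (-86 + (-24 - 1152 - 384))*(1/49142) + 1646/16843 = (-86 - 1560)*(1/49142) + 1646/16843 = -1646*1/49142 + 1646/16843 = -823/24571 + 1646/16843 = 26582077/413849353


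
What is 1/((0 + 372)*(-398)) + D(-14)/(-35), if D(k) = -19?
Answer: 2813029/5181960 ≈ 0.54285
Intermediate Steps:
1/((0 + 372)*(-398)) + D(-14)/(-35) = 1/((0 + 372)*(-398)) - 19/(-35) = -1/398/372 - 19*(-1/35) = (1/372)*(-1/398) + 19/35 = -1/148056 + 19/35 = 2813029/5181960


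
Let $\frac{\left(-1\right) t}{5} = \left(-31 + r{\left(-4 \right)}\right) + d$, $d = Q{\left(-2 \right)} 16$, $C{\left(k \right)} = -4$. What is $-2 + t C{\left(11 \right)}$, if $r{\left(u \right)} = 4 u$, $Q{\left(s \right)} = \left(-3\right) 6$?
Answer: $-6702$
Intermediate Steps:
$Q{\left(s \right)} = -18$
$d = -288$ ($d = \left(-18\right) 16 = -288$)
$t = 1675$ ($t = - 5 \left(\left(-31 + 4 \left(-4\right)\right) - 288\right) = - 5 \left(\left(-31 - 16\right) - 288\right) = - 5 \left(-47 - 288\right) = \left(-5\right) \left(-335\right) = 1675$)
$-2 + t C{\left(11 \right)} = -2 + 1675 \left(-4\right) = -2 - 6700 = -6702$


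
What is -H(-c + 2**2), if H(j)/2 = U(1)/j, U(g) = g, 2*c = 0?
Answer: -1/2 ≈ -0.50000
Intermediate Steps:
c = 0 (c = (1/2)*0 = 0)
H(j) = 2/j (H(j) = 2*(1/j) = 2/j)
-H(-c + 2**2) = -2/(-1*0 + 2**2) = -2/(0 + 4) = -2/4 = -1*1/2 = -1/2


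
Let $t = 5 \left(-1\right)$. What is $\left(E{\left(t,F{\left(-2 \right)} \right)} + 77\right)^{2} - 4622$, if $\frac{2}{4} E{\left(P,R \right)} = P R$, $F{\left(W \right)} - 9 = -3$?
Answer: $-4333$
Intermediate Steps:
$F{\left(W \right)} = 6$ ($F{\left(W \right)} = 9 - 3 = 6$)
$t = -5$
$E{\left(P,R \right)} = 2 P R$
$\left(E{\left(t,F{\left(-2 \right)} \right)} + 77\right)^{2} - 4622 = \left(2 \left(-5\right) 6 + 77\right)^{2} - 4622 = \left(-60 + 77\right)^{2} - 4622 = 17^{2} - 4622 = 289 - 4622 = -4333$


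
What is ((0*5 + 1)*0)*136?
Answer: 0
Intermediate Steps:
((0*5 + 1)*0)*136 = ((0 + 1)*0)*136 = (1*0)*136 = 0*136 = 0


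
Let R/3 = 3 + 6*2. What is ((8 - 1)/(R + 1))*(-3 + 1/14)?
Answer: -41/92 ≈ -0.44565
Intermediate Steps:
R = 45 (R = 3*(3 + 6*2) = 3*(3 + 12) = 3*15 = 45)
((8 - 1)/(R + 1))*(-3 + 1/14) = ((8 - 1)/(45 + 1))*(-3 + 1/14) = (7/46)*(-3 + 1/14) = (7*(1/46))*(-41/14) = (7/46)*(-41/14) = -41/92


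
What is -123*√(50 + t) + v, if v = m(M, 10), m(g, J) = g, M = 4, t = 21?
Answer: 4 - 123*√71 ≈ -1032.4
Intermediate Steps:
v = 4
-123*√(50 + t) + v = -123*√(50 + 21) + 4 = -123*√71 + 4 = 4 - 123*√71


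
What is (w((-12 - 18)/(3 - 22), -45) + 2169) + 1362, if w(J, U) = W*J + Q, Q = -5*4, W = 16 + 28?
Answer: 68029/19 ≈ 3580.5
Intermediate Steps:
W = 44
Q = -20
w(J, U) = -20 + 44*J (w(J, U) = 44*J - 20 = -20 + 44*J)
(w((-12 - 18)/(3 - 22), -45) + 2169) + 1362 = ((-20 + 44*((-12 - 18)/(3 - 22))) + 2169) + 1362 = ((-20 + 44*(-30/(-19))) + 2169) + 1362 = ((-20 + 44*(-30*(-1/19))) + 2169) + 1362 = ((-20 + 44*(30/19)) + 2169) + 1362 = ((-20 + 1320/19) + 2169) + 1362 = (940/19 + 2169) + 1362 = 42151/19 + 1362 = 68029/19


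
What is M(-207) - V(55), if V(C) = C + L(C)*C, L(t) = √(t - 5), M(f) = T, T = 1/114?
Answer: -6269/114 - 275*√2 ≈ -443.90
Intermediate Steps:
T = 1/114 ≈ 0.0087719
M(f) = 1/114
L(t) = √(-5 + t)
V(C) = C + C*√(-5 + C) (V(C) = C + √(-5 + C)*C = C + C*√(-5 + C))
M(-207) - V(55) = 1/114 - 55*(1 + √(-5 + 55)) = 1/114 - 55*(1 + √50) = 1/114 - 55*(1 + 5*√2) = 1/114 - (55 + 275*√2) = 1/114 + (-55 - 275*√2) = -6269/114 - 275*√2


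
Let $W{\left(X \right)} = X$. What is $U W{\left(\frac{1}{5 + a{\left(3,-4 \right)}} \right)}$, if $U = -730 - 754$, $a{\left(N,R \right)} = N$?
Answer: $- \frac{371}{2} \approx -185.5$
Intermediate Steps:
$U = -1484$ ($U = -730 - 754 = -1484$)
$U W{\left(\frac{1}{5 + a{\left(3,-4 \right)}} \right)} = - \frac{1484}{5 + 3} = - \frac{1484}{8} = \left(-1484\right) \frac{1}{8} = - \frac{371}{2}$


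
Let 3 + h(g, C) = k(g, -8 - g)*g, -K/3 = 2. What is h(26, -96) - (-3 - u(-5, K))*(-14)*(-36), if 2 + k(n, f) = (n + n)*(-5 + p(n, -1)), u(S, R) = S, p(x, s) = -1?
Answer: -9175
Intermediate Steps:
K = -6 (K = -3*2 = -6)
k(n, f) = -2 - 12*n (k(n, f) = -2 + (n + n)*(-5 - 1) = -2 + (2*n)*(-6) = -2 - 12*n)
h(g, C) = -3 + g*(-2 - 12*g) (h(g, C) = -3 + (-2 - 12*g)*g = -3 + g*(-2 - 12*g))
h(26, -96) - (-3 - u(-5, K))*(-14)*(-36) = (-3 - 2*26*(1 + 6*26)) - (-3 - 1*(-5))*(-14)*(-36) = (-3 - 2*26*(1 + 156)) - (-3 + 5)*(-14)*(-36) = (-3 - 2*26*157) - 2*(-14)*(-36) = (-3 - 8164) - (-28)*(-36) = -8167 - 1*1008 = -8167 - 1008 = -9175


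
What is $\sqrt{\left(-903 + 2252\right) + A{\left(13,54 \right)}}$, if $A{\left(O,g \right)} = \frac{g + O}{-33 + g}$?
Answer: $\frac{2 \sqrt{149079}}{21} \approx 36.772$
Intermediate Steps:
$A{\left(O,g \right)} = \frac{O + g}{-33 + g}$
$\sqrt{\left(-903 + 2252\right) + A{\left(13,54 \right)}} = \sqrt{\left(-903 + 2252\right) + \frac{13 + 54}{-33 + 54}} = \sqrt{1349 + \frac{1}{21} \cdot 67} = \sqrt{1349 + \frac{67}{21}} = \sqrt{\frac{28396}{21}} = \frac{2 \sqrt{149079}}{21}$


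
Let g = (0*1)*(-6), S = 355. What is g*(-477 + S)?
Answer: 0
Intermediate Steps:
g = 0 (g = 0*(-6) = 0)
g*(-477 + S) = 0*(-477 + 355) = 0*(-122) = 0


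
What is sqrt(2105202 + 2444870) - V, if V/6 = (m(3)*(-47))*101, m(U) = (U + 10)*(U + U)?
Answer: 2221596 + 2*sqrt(1137518) ≈ 2.2237e+6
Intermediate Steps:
m(U) = 2*U*(10 + U) (m(U) = (10 + U)*(2*U) = 2*U*(10 + U))
V = -2221596 (V = 6*(((2*3*(10 + 3))*(-47))*101) = 6*(((2*3*13)*(-47))*101) = 6*((78*(-47))*101) = 6*(-3666*101) = 6*(-370266) = -2221596)
sqrt(2105202 + 2444870) - V = sqrt(2105202 + 2444870) - 1*(-2221596) = sqrt(4550072) + 2221596 = 2*sqrt(1137518) + 2221596 = 2221596 + 2*sqrt(1137518)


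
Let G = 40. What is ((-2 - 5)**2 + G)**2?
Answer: 7921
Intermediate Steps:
((-2 - 5)**2 + G)**2 = ((-2 - 5)**2 + 40)**2 = ((-7)**2 + 40)**2 = (49 + 40)**2 = 89**2 = 7921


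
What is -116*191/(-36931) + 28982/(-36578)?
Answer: -129956037/675431059 ≈ -0.19240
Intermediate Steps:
-116*191/(-36931) + 28982/(-36578) = -22156*(-1/36931) + 28982*(-1/36578) = 22156/36931 - 14491/18289 = -129956037/675431059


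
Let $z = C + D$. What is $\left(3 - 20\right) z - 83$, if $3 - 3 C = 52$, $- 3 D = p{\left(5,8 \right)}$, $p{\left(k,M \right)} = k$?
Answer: $223$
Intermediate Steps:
$D = - \frac{5}{3}$ ($D = \left(- \frac{1}{3}\right) 5 = - \frac{5}{3} \approx -1.6667$)
$C = - \frac{49}{3}$ ($C = 1 - \frac{52}{3} = - \frac{49}{3} \approx -16.333$)
$z = -18$ ($z = - \frac{49}{3} - \frac{5}{3} = -18$)
$\left(3 - 20\right) z - 83 = \left(3 - 20\right) \left(-18\right) - 83 = \left(-17\right) \left(-18\right) - 83 = 306 - 83 = 223$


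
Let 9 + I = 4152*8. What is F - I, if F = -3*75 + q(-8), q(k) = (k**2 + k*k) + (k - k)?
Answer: -33304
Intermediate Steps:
q(k) = 2*k**2 (q(k) = (k**2 + k**2) + 0 = 2*k**2 + 0 = 2*k**2)
F = -97 (F = -3*75 + 2*(-8)**2 = -225 + 2*64 = -225 + 128 = -97)
I = 33207 (I = -9 + 4152*8 = -9 + 33216 = 33207)
F - I = -97 - 1*33207 = -97 - 33207 = -33304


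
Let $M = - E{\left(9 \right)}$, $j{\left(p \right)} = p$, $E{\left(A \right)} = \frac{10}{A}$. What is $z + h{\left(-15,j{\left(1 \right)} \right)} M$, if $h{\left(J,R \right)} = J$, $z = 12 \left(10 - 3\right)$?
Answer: $\frac{302}{3} \approx 100.67$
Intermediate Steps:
$z = 84$ ($z = 12 \cdot 7 = 84$)
$M = - \frac{10}{9} \approx -1.1111$
$z + h{\left(-15,j{\left(1 \right)} \right)} M = 84 - - \frac{50}{3} = 84 + \frac{50}{3} = \frac{302}{3}$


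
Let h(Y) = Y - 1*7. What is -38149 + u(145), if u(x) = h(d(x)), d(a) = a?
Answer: -38011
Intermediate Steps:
h(Y) = -7 + Y (h(Y) = Y - 7 = -7 + Y)
u(x) = -7 + x
-38149 + u(145) = -38149 + (-7 + 145) = -38149 + 138 = -38011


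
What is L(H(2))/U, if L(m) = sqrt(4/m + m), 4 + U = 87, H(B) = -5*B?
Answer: 2*I*sqrt(65)/415 ≈ 0.038854*I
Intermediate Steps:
U = 83 (U = -4 + 87 = 83)
L(m) = sqrt(m + 4/m)
L(H(2))/U = sqrt(-5*2 + 4/((-5*2)))/83 = sqrt(-10 + 4/(-10))*(1/83) = sqrt(-10 + 4*(-1/10))*(1/83) = sqrt(-10 - 2/5)*(1/83) = sqrt(-52/5)*(1/83) = (2*I*sqrt(65)/5)*(1/83) = 2*I*sqrt(65)/415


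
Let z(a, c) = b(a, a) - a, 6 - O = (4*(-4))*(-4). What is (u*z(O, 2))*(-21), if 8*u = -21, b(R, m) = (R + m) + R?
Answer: -12789/2 ≈ -6394.5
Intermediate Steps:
b(R, m) = m + 2*R
O = -58 (O = 6 - 4*(-4)*(-4) = 6 - (-16)*(-4) = 6 - 1*64 = 6 - 64 = -58)
z(a, c) = 2*a (z(a, c) = (a + 2*a) - a = 3*a - a = 2*a)
u = -21/8 (u = (⅛)*(-21) = -21/8 ≈ -2.6250)
(u*z(O, 2))*(-21) = -21*(-58)/4*(-21) = -21/8*(-116)*(-21) = (609/2)*(-21) = -12789/2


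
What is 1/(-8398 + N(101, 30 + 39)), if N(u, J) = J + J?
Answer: -1/8260 ≈ -0.00012107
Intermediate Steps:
N(u, J) = 2*J
1/(-8398 + N(101, 30 + 39)) = 1/(-8398 + 2*(30 + 39)) = 1/(-8398 + 2*69) = 1/(-8398 + 138) = 1/(-8260) = -1/8260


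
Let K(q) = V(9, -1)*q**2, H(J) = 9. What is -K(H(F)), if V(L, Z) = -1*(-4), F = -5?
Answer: -324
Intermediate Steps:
V(L, Z) = 4
K(q) = 4*q**2
-K(H(F)) = -4*9**2 = -4*81 = -1*324 = -324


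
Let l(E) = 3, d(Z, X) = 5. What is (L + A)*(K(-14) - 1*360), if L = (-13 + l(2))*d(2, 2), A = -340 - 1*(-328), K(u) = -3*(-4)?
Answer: 21576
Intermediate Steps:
K(u) = 12
A = -12 (A = -340 + 328 = -12)
L = -50 (L = (-13 + 3)*5 = -10*5 = -50)
(L + A)*(K(-14) - 1*360) = (-50 - 12)*(12 - 1*360) = -62*(12 - 360) = -62*(-348) = 21576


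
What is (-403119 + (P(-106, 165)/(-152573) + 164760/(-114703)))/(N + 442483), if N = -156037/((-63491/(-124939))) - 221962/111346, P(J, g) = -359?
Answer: -24936992073882932086114852/8377559128611683159968121 ≈ -2.9766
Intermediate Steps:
N = -1085358123997710/3534734443 (N = -156037/((-63491*(-1/124939))) - 221962*1/111346 = -156037/63491/124939 - 110981/55673 = -156037*124939/63491 - 110981/55673 = -19495106743/63491 - 110981/55673 = -1085358123997710/3534734443 ≈ -3.0706e+5)
(-403119 + (P(-106, 165)/(-152573) + 164760/(-114703)))/(N + 442483) = (-403119 + (-359/(-152573) + 164760/(-114703)))/(-1085358123997710/3534734443 + 442483) = (-403119 + (-359*(-1/152573) + 164760*(-1/114703)))/(478701776544259/3534734443) = (-403119 + (359/152573 - 164760/114703))*(3534734443/478701776544259) = (-403119 - 25096749103/17500580819)*(3534734443/478701776544259) = -7054841735923564/17500580819*3534734443/478701776544259 = -24936992073882932086114852/8377559128611683159968121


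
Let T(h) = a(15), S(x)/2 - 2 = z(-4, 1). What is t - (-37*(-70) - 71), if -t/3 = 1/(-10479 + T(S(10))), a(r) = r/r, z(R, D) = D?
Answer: -26394079/10478 ≈ -2519.0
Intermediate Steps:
S(x) = 6 (S(x) = 4 + 2*1 = 4 + 2 = 6)
a(r) = 1
T(h) = 1
t = 3/10478 (t = -3/(-10479 + 1) = -3/(-10478) = -3*(-1/10478) = 3/10478 ≈ 0.00028631)
t - (-37*(-70) - 71) = 3/10478 - (-37*(-70) - 71) = 3/10478 - (2590 - 71) = 3/10478 - 1*2519 = 3/10478 - 2519 = -26394079/10478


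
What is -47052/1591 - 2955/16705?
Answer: -158141013/5315531 ≈ -29.751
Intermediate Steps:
-47052/1591 - 2955/16705 = -47052*1/1591 - 2955*1/16705 = -47052/1591 - 591/3341 = -158141013/5315531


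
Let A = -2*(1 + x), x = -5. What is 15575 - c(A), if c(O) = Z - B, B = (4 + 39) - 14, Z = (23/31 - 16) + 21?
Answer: 483546/31 ≈ 15598.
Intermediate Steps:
Z = 178/31 (Z = (23*(1/31) - 16) + 21 = (23/31 - 16) + 21 = -473/31 + 21 = 178/31 ≈ 5.7419)
B = 29 (B = 43 - 14 = 29)
A = 8 (A = -2*(1 - 5) = -2*(-4) = 8)
c(O) = -721/31 (c(O) = 178/31 - 1*29 = 178/31 - 29 = -721/31)
15575 - c(A) = 15575 - 1*(-721/31) = 15575 + 721/31 = 483546/31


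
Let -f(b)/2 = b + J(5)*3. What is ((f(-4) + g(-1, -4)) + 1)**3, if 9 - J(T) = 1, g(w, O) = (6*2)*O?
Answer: -658503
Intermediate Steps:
g(w, O) = 12*O
J(T) = 8 (J(T) = 9 - 1*1 = 9 - 1 = 8)
f(b) = -48 - 2*b (f(b) = -2*(b + 8*3) = -2*(b + 24) = -2*(24 + b) = -48 - 2*b)
((f(-4) + g(-1, -4)) + 1)**3 = (((-48 - 2*(-4)) + 12*(-4)) + 1)**3 = (((-48 + 8) - 48) + 1)**3 = ((-40 - 48) + 1)**3 = (-88 + 1)**3 = (-87)**3 = -658503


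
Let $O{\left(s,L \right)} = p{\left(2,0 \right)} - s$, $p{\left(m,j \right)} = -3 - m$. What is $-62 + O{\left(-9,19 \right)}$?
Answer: $-58$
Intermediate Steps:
$O{\left(s,L \right)} = -5 - s$ ($O{\left(s,L \right)} = \left(-3 - 2\right) - s = -5 - s$)
$-62 + O{\left(-9,19 \right)} = -62 - -4 = -62 + \left(-5 + 9\right) = -62 + 4 = -58$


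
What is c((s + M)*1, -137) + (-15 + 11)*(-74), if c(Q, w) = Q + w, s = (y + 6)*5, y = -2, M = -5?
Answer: 174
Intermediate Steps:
s = 20 (s = (-2 + 6)*5 = 4*5 = 20)
c((s + M)*1, -137) + (-15 + 11)*(-74) = ((20 - 5)*1 - 137) + (-15 + 11)*(-74) = (15*1 - 137) - 4*(-74) = (15 - 137) + 296 = -122 + 296 = 174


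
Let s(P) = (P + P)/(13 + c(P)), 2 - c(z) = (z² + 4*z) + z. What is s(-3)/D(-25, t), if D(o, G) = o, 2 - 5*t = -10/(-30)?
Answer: 2/175 ≈ 0.011429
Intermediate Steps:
c(z) = 2 - z² - 5*z (c(z) = 2 - ((z² + 4*z) + z) = 2 - (z² + 5*z) = 2 + (-z² - 5*z) = 2 - z² - 5*z)
t = ⅓ (t = ⅖ - (-2)/(-30) = ⅖ - (-2)*(-1)/30 = ⅖ - ⅕*⅓ = ⅖ - 1/15 = ⅓ ≈ 0.33333)
s(P) = 2*P/(15 - P² - 5*P) (s(P) = (P + P)/(13 + (2 - P² - 5*P)) = (2*P)/(15 - P² - 5*P) = 2*P/(15 - P² - 5*P))
s(-3)/D(-25, t) = -2*(-3)/(-15 + (-3)² + 5*(-3))/(-25) = -2*(-3)/(-15 + 9 - 15)*(-1/25) = -2*(-3)/(-21)*(-1/25) = -2*(-3)*(-1/21)*(-1/25) = -2/7*(-1/25) = 2/175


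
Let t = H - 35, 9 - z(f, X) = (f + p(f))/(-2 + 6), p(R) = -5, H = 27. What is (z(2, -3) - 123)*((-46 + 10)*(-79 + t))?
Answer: -354699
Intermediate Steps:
z(f, X) = 41/4 - f/4 (z(f, X) = 9 - (f - 5)/(-2 + 6) = 9 - (-5 + f)/4 = 9 - (-5/4 + f/4) = 9 + (5/4 - f/4) = 41/4 - f/4)
t = -8 (t = 27 - 35 = -8)
(z(2, -3) - 123)*((-46 + 10)*(-79 + t)) = ((41/4 - ¼*2) - 123)*((-46 + 10)*(-79 - 8)) = ((41/4 - ½) - 123)*(-36*(-87)) = (39/4 - 123)*3132 = -453/4*3132 = -354699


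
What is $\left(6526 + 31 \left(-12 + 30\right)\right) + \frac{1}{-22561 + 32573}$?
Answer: $\frac{70925009}{10012} \approx 7084.0$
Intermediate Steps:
$\left(6526 + 31 \left(-12 + 30\right)\right) + \frac{1}{-22561 + 32573} = \left(6526 + 31 \cdot 18\right) + \frac{1}{10012} = \left(6526 + 558\right) + \frac{1}{10012} = 7084 + \frac{1}{10012} = \frac{70925009}{10012}$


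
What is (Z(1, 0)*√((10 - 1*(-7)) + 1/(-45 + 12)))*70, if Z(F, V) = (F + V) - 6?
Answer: -1400*√1155/33 ≈ -1441.8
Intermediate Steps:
Z(F, V) = -6 + F + V
(Z(1, 0)*√((10 - 1*(-7)) + 1/(-45 + 12)))*70 = ((-6 + 1 + 0)*√((10 - 1*(-7)) + 1/(-45 + 12)))*70 = -5*√((10 + 7) + 1/(-33))*70 = -5*√(17 - 1/33)*70 = -20*√1155/33*70 = -1400*√1155/33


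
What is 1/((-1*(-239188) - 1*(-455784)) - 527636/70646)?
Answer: 35323/24548232138 ≈ 1.4389e-6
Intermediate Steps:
1/((-1*(-239188) - 1*(-455784)) - 527636/70646) = 1/((239188 + 455784) - 527636*1/70646) = 1/(694972 - 263818/35323) = 1/(24548232138/35323) = 35323/24548232138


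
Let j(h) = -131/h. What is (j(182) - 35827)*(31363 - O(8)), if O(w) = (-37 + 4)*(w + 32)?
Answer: -30444891505/26 ≈ -1.1710e+9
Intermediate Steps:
O(w) = -1056 - 33*w (O(w) = -33*(32 + w) = -1056 - 33*w)
(j(182) - 35827)*(31363 - O(8)) = (-131/182 - 35827)*(31363 - (-1056 - 33*8)) = (-131*1/182 - 35827)*(31363 - (-1056 - 264)) = (-131/182 - 35827)*(31363 - 1*(-1320)) = -6520645*(31363 + 1320)/182 = -6520645/182*32683 = -30444891505/26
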